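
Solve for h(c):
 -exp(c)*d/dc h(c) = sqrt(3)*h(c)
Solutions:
 h(c) = C1*exp(sqrt(3)*exp(-c))


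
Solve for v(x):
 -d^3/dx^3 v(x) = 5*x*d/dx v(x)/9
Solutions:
 v(x) = C1 + Integral(C2*airyai(-15^(1/3)*x/3) + C3*airybi(-15^(1/3)*x/3), x)


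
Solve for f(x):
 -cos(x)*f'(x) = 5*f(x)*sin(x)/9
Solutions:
 f(x) = C1*cos(x)^(5/9)


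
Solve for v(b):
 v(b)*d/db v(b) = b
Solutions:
 v(b) = -sqrt(C1 + b^2)
 v(b) = sqrt(C1 + b^2)


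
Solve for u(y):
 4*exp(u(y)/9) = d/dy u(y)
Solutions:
 u(y) = 9*log(-1/(C1 + 4*y)) + 18*log(3)


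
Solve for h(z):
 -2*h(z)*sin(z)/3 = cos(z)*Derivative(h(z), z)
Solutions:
 h(z) = C1*cos(z)^(2/3)


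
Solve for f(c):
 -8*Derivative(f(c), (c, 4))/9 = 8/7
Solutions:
 f(c) = C1 + C2*c + C3*c^2 + C4*c^3 - 3*c^4/56


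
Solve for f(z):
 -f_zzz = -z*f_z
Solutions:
 f(z) = C1 + Integral(C2*airyai(z) + C3*airybi(z), z)


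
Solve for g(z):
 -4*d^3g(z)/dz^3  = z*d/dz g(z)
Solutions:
 g(z) = C1 + Integral(C2*airyai(-2^(1/3)*z/2) + C3*airybi(-2^(1/3)*z/2), z)


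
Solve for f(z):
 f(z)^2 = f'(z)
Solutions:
 f(z) = -1/(C1 + z)


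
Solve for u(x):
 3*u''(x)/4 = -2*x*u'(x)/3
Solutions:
 u(x) = C1 + C2*erf(2*x/3)


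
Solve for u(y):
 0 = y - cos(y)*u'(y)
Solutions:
 u(y) = C1 + Integral(y/cos(y), y)


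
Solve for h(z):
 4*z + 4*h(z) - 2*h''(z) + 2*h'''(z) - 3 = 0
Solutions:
 h(z) = C3*exp(-z) - z + (C1*sin(z) + C2*cos(z))*exp(z) + 3/4


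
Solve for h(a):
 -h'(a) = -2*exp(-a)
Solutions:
 h(a) = C1 - 2*exp(-a)


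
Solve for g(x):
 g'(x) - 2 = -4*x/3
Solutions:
 g(x) = C1 - 2*x^2/3 + 2*x


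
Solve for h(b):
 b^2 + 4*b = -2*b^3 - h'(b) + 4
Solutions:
 h(b) = C1 - b^4/2 - b^3/3 - 2*b^2 + 4*b


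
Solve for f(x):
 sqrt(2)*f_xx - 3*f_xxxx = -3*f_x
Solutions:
 f(x) = C1 + C2*exp(-x*(2*2^(5/6)/(sqrt(729 - 8*sqrt(2)) + 27)^(1/3) + 2^(2/3)*(sqrt(729 - 8*sqrt(2)) + 27)^(1/3))/12)*sin(sqrt(3)*x*(-2*2^(5/6)/(sqrt(729 - 8*sqrt(2)) + 27)^(1/3) + 2^(2/3)*(sqrt(729 - 8*sqrt(2)) + 27)^(1/3))/12) + C3*exp(-x*(2*2^(5/6)/(sqrt(729 - 8*sqrt(2)) + 27)^(1/3) + 2^(2/3)*(sqrt(729 - 8*sqrt(2)) + 27)^(1/3))/12)*cos(sqrt(3)*x*(-2*2^(5/6)/(sqrt(729 - 8*sqrt(2)) + 27)^(1/3) + 2^(2/3)*(sqrt(729 - 8*sqrt(2)) + 27)^(1/3))/12) + C4*exp(x*(2*2^(5/6)/(sqrt(729 - 8*sqrt(2)) + 27)^(1/3) + 2^(2/3)*(sqrt(729 - 8*sqrt(2)) + 27)^(1/3))/6)


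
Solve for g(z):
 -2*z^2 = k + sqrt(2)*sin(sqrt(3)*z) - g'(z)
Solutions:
 g(z) = C1 + k*z + 2*z^3/3 - sqrt(6)*cos(sqrt(3)*z)/3


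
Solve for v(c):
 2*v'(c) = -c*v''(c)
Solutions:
 v(c) = C1 + C2/c


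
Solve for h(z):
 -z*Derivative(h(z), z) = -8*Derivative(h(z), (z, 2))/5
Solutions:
 h(z) = C1 + C2*erfi(sqrt(5)*z/4)


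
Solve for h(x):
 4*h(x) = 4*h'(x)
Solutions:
 h(x) = C1*exp(x)


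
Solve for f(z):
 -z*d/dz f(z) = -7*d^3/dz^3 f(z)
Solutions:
 f(z) = C1 + Integral(C2*airyai(7^(2/3)*z/7) + C3*airybi(7^(2/3)*z/7), z)


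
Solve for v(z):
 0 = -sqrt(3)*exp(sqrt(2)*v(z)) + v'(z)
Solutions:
 v(z) = sqrt(2)*(2*log(-1/(C1 + sqrt(3)*z)) - log(2))/4


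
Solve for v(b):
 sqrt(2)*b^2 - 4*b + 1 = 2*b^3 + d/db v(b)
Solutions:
 v(b) = C1 - b^4/2 + sqrt(2)*b^3/3 - 2*b^2 + b


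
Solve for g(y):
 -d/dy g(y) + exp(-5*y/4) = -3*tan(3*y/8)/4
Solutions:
 g(y) = C1 + log(tan(3*y/8)^2 + 1) - 4*exp(-5*y/4)/5


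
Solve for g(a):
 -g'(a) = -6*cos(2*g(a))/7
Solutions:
 -6*a/7 - log(sin(2*g(a)) - 1)/4 + log(sin(2*g(a)) + 1)/4 = C1


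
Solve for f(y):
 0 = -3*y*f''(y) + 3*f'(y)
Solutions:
 f(y) = C1 + C2*y^2


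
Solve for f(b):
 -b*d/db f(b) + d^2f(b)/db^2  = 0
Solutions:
 f(b) = C1 + C2*erfi(sqrt(2)*b/2)


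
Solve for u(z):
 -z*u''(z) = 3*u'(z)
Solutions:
 u(z) = C1 + C2/z^2


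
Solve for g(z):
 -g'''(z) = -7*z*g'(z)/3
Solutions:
 g(z) = C1 + Integral(C2*airyai(3^(2/3)*7^(1/3)*z/3) + C3*airybi(3^(2/3)*7^(1/3)*z/3), z)


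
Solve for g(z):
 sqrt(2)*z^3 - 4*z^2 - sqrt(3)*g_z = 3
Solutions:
 g(z) = C1 + sqrt(6)*z^4/12 - 4*sqrt(3)*z^3/9 - sqrt(3)*z


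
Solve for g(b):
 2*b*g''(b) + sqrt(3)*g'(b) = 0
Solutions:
 g(b) = C1 + C2*b^(1 - sqrt(3)/2)


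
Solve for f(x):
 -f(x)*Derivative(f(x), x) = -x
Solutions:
 f(x) = -sqrt(C1 + x^2)
 f(x) = sqrt(C1 + x^2)


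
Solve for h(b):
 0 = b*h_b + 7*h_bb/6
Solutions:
 h(b) = C1 + C2*erf(sqrt(21)*b/7)


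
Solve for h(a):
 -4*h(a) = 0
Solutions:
 h(a) = 0


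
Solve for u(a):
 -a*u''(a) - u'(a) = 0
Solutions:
 u(a) = C1 + C2*log(a)


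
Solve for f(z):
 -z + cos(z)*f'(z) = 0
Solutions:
 f(z) = C1 + Integral(z/cos(z), z)


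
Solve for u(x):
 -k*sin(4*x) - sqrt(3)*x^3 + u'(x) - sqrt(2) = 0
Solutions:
 u(x) = C1 - k*cos(4*x)/4 + sqrt(3)*x^4/4 + sqrt(2)*x


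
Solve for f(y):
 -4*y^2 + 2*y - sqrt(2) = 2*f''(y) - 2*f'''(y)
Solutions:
 f(y) = C1 + C2*y + C3*exp(y) - y^4/6 - y^3/2 + y^2*(-6 - sqrt(2))/4


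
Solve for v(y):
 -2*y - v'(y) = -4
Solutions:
 v(y) = C1 - y^2 + 4*y


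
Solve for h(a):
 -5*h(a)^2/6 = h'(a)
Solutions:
 h(a) = 6/(C1 + 5*a)


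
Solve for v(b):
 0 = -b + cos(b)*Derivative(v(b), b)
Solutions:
 v(b) = C1 + Integral(b/cos(b), b)


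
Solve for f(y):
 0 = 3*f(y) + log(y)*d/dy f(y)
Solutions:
 f(y) = C1*exp(-3*li(y))


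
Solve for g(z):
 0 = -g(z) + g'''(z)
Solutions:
 g(z) = C3*exp(z) + (C1*sin(sqrt(3)*z/2) + C2*cos(sqrt(3)*z/2))*exp(-z/2)


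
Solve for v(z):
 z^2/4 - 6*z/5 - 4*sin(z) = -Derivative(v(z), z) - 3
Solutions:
 v(z) = C1 - z^3/12 + 3*z^2/5 - 3*z - 4*cos(z)


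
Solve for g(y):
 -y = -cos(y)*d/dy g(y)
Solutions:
 g(y) = C1 + Integral(y/cos(y), y)


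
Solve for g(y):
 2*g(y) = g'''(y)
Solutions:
 g(y) = C3*exp(2^(1/3)*y) + (C1*sin(2^(1/3)*sqrt(3)*y/2) + C2*cos(2^(1/3)*sqrt(3)*y/2))*exp(-2^(1/3)*y/2)


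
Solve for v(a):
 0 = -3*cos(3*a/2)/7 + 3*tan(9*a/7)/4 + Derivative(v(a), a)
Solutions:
 v(a) = C1 + 7*log(cos(9*a/7))/12 + 2*sin(3*a/2)/7


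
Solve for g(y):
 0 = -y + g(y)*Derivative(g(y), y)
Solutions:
 g(y) = -sqrt(C1 + y^2)
 g(y) = sqrt(C1 + y^2)


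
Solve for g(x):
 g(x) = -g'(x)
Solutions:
 g(x) = C1*exp(-x)


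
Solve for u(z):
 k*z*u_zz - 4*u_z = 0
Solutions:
 u(z) = C1 + z^(((re(k) + 4)*re(k) + im(k)^2)/(re(k)^2 + im(k)^2))*(C2*sin(4*log(z)*Abs(im(k))/(re(k)^2 + im(k)^2)) + C3*cos(4*log(z)*im(k)/(re(k)^2 + im(k)^2)))


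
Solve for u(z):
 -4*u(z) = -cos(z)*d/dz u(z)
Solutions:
 u(z) = C1*(sin(z)^2 + 2*sin(z) + 1)/(sin(z)^2 - 2*sin(z) + 1)


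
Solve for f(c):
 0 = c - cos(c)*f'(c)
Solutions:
 f(c) = C1 + Integral(c/cos(c), c)


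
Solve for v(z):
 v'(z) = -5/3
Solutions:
 v(z) = C1 - 5*z/3


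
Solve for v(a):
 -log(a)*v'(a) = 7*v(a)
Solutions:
 v(a) = C1*exp(-7*li(a))


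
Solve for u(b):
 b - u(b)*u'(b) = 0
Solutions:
 u(b) = -sqrt(C1 + b^2)
 u(b) = sqrt(C1 + b^2)


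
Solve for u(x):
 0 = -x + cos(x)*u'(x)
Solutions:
 u(x) = C1 + Integral(x/cos(x), x)


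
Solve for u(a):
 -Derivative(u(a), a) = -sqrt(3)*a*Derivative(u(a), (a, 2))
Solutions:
 u(a) = C1 + C2*a^(sqrt(3)/3 + 1)


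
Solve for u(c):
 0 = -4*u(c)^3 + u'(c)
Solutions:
 u(c) = -sqrt(2)*sqrt(-1/(C1 + 4*c))/2
 u(c) = sqrt(2)*sqrt(-1/(C1 + 4*c))/2


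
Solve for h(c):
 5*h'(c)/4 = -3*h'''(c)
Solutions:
 h(c) = C1 + C2*sin(sqrt(15)*c/6) + C3*cos(sqrt(15)*c/6)


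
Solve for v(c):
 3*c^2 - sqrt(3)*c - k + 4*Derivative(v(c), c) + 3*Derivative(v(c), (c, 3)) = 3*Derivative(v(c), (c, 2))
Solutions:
 v(c) = C1 - c^3/4 - 9*c^2/16 + sqrt(3)*c^2/8 + c*k/4 + 9*c/32 + 3*sqrt(3)*c/16 + (C2*sin(sqrt(39)*c/6) + C3*cos(sqrt(39)*c/6))*exp(c/2)


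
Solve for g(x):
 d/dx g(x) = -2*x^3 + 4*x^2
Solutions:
 g(x) = C1 - x^4/2 + 4*x^3/3


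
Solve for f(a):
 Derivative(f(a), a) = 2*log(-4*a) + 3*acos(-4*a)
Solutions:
 f(a) = C1 + 2*a*log(-a) + 3*a*acos(-4*a) - 2*a + 4*a*log(2) + 3*sqrt(1 - 16*a^2)/4


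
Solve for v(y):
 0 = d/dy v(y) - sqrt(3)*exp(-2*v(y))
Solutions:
 v(y) = log(-sqrt(C1 + 2*sqrt(3)*y))
 v(y) = log(C1 + 2*sqrt(3)*y)/2


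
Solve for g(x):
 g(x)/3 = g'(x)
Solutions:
 g(x) = C1*exp(x/3)


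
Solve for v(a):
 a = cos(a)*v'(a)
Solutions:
 v(a) = C1 + Integral(a/cos(a), a)


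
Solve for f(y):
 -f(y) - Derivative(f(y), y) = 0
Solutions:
 f(y) = C1*exp(-y)


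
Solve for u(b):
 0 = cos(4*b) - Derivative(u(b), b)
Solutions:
 u(b) = C1 + sin(4*b)/4


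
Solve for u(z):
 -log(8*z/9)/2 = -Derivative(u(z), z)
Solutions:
 u(z) = C1 + z*log(z)/2 - z*log(3) - z/2 + 3*z*log(2)/2


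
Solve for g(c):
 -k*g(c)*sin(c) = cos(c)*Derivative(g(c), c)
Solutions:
 g(c) = C1*exp(k*log(cos(c)))


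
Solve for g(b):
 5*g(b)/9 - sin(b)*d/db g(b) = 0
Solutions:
 g(b) = C1*(cos(b) - 1)^(5/18)/(cos(b) + 1)^(5/18)


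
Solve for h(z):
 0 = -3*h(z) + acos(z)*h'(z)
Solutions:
 h(z) = C1*exp(3*Integral(1/acos(z), z))


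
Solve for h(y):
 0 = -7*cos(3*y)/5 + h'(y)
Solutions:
 h(y) = C1 + 7*sin(3*y)/15


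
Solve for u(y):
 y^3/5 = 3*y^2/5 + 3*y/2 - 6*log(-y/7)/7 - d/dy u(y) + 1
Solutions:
 u(y) = C1 - y^4/20 + y^3/5 + 3*y^2/4 - 6*y*log(-y)/7 + y*(6*log(7) + 13)/7


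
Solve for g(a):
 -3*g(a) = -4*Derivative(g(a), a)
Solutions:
 g(a) = C1*exp(3*a/4)


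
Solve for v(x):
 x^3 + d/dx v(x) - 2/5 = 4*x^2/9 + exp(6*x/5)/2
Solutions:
 v(x) = C1 - x^4/4 + 4*x^3/27 + 2*x/5 + 5*exp(6*x/5)/12


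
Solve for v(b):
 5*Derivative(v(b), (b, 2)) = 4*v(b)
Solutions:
 v(b) = C1*exp(-2*sqrt(5)*b/5) + C2*exp(2*sqrt(5)*b/5)


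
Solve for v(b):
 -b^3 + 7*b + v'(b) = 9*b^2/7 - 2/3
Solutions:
 v(b) = C1 + b^4/4 + 3*b^3/7 - 7*b^2/2 - 2*b/3


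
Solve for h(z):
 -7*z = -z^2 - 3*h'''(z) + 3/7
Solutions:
 h(z) = C1 + C2*z + C3*z^2 - z^5/180 + 7*z^4/72 + z^3/42


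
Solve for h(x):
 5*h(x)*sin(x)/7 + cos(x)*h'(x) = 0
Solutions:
 h(x) = C1*cos(x)^(5/7)


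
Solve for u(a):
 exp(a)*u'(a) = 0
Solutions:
 u(a) = C1


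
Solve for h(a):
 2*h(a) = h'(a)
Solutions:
 h(a) = C1*exp(2*a)


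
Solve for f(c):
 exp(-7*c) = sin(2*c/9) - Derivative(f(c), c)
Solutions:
 f(c) = C1 - 9*cos(2*c/9)/2 + exp(-7*c)/7


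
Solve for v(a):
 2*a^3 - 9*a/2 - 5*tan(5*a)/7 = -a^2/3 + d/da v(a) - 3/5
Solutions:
 v(a) = C1 + a^4/2 + a^3/9 - 9*a^2/4 + 3*a/5 + log(cos(5*a))/7


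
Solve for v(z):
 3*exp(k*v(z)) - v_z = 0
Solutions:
 v(z) = Piecewise((log(-1/(C1*k + 3*k*z))/k, Ne(k, 0)), (nan, True))
 v(z) = Piecewise((C1 + 3*z, Eq(k, 0)), (nan, True))


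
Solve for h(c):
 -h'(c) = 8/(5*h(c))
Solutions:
 h(c) = -sqrt(C1 - 80*c)/5
 h(c) = sqrt(C1 - 80*c)/5


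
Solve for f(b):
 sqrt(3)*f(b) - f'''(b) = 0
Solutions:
 f(b) = C3*exp(3^(1/6)*b) + (C1*sin(3^(2/3)*b/2) + C2*cos(3^(2/3)*b/2))*exp(-3^(1/6)*b/2)


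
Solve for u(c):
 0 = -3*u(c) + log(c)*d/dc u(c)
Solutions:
 u(c) = C1*exp(3*li(c))


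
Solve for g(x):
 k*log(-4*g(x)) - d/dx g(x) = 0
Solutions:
 Integral(1/(log(-_y) + 2*log(2)), (_y, g(x))) = C1 + k*x


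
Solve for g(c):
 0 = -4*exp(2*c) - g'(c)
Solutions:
 g(c) = C1 - 2*exp(2*c)


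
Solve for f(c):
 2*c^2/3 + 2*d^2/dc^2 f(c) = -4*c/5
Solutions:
 f(c) = C1 + C2*c - c^4/36 - c^3/15


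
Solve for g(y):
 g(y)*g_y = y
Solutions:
 g(y) = -sqrt(C1 + y^2)
 g(y) = sqrt(C1 + y^2)


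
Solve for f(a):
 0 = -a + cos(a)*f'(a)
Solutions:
 f(a) = C1 + Integral(a/cos(a), a)


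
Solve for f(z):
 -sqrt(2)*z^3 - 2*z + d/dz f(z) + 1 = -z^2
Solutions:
 f(z) = C1 + sqrt(2)*z^4/4 - z^3/3 + z^2 - z


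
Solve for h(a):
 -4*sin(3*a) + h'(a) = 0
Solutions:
 h(a) = C1 - 4*cos(3*a)/3


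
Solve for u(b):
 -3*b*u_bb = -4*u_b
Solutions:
 u(b) = C1 + C2*b^(7/3)


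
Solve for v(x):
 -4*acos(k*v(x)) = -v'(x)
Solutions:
 Integral(1/acos(_y*k), (_y, v(x))) = C1 + 4*x


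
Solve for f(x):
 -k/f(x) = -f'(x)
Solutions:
 f(x) = -sqrt(C1 + 2*k*x)
 f(x) = sqrt(C1 + 2*k*x)


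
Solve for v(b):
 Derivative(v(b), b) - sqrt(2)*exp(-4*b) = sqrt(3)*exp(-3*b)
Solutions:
 v(b) = C1 - sqrt(3)*exp(-3*b)/3 - sqrt(2)*exp(-4*b)/4


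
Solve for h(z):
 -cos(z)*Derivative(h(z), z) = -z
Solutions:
 h(z) = C1 + Integral(z/cos(z), z)


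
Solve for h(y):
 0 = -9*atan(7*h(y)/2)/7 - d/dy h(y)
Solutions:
 Integral(1/atan(7*_y/2), (_y, h(y))) = C1 - 9*y/7


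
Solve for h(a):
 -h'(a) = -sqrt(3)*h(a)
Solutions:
 h(a) = C1*exp(sqrt(3)*a)


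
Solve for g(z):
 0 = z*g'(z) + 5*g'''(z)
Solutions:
 g(z) = C1 + Integral(C2*airyai(-5^(2/3)*z/5) + C3*airybi(-5^(2/3)*z/5), z)


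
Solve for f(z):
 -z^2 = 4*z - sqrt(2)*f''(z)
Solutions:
 f(z) = C1 + C2*z + sqrt(2)*z^4/24 + sqrt(2)*z^3/3


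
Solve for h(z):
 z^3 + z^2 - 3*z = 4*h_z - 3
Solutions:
 h(z) = C1 + z^4/16 + z^3/12 - 3*z^2/8 + 3*z/4


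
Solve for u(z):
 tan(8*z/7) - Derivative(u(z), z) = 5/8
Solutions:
 u(z) = C1 - 5*z/8 - 7*log(cos(8*z/7))/8


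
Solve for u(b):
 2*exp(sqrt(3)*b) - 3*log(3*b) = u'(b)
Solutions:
 u(b) = C1 - 3*b*log(b) + 3*b*(1 - log(3)) + 2*sqrt(3)*exp(sqrt(3)*b)/3


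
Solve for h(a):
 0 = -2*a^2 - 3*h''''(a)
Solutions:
 h(a) = C1 + C2*a + C3*a^2 + C4*a^3 - a^6/540


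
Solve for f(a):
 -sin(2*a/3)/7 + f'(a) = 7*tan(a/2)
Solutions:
 f(a) = C1 - 14*log(cos(a/2)) - 3*cos(2*a/3)/14


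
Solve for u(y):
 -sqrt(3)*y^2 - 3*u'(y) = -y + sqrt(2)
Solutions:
 u(y) = C1 - sqrt(3)*y^3/9 + y^2/6 - sqrt(2)*y/3


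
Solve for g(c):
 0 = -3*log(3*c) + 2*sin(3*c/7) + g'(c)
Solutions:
 g(c) = C1 + 3*c*log(c) - 3*c + 3*c*log(3) + 14*cos(3*c/7)/3


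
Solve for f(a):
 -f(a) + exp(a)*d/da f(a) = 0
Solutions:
 f(a) = C1*exp(-exp(-a))


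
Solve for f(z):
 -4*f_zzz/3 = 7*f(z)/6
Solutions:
 f(z) = C3*exp(-7^(1/3)*z/2) + (C1*sin(sqrt(3)*7^(1/3)*z/4) + C2*cos(sqrt(3)*7^(1/3)*z/4))*exp(7^(1/3)*z/4)


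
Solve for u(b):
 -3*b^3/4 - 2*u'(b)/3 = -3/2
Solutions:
 u(b) = C1 - 9*b^4/32 + 9*b/4


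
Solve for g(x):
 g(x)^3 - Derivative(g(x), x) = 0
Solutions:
 g(x) = -sqrt(2)*sqrt(-1/(C1 + x))/2
 g(x) = sqrt(2)*sqrt(-1/(C1 + x))/2


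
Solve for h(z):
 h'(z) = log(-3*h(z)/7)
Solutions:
 -Integral(1/(log(-_y) - log(7) + log(3)), (_y, h(z))) = C1 - z


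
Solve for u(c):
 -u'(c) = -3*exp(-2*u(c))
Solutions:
 u(c) = log(-sqrt(C1 + 6*c))
 u(c) = log(C1 + 6*c)/2


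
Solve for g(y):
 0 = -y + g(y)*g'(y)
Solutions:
 g(y) = -sqrt(C1 + y^2)
 g(y) = sqrt(C1 + y^2)


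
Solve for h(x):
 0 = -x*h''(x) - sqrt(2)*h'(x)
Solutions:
 h(x) = C1 + C2*x^(1 - sqrt(2))


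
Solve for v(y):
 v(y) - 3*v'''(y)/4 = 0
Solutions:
 v(y) = C3*exp(6^(2/3)*y/3) + (C1*sin(2^(2/3)*3^(1/6)*y/2) + C2*cos(2^(2/3)*3^(1/6)*y/2))*exp(-6^(2/3)*y/6)


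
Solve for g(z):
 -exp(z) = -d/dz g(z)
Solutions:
 g(z) = C1 + exp(z)


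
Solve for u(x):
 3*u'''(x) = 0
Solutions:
 u(x) = C1 + C2*x + C3*x^2


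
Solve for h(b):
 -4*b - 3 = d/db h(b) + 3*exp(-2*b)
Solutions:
 h(b) = C1 - 2*b^2 - 3*b + 3*exp(-2*b)/2


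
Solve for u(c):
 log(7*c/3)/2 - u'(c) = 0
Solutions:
 u(c) = C1 + c*log(c)/2 - c*log(3)/2 - c/2 + c*log(7)/2


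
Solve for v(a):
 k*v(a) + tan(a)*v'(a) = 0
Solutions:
 v(a) = C1*exp(-k*log(sin(a)))


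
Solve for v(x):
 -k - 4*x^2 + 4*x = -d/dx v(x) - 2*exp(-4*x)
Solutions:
 v(x) = C1 + k*x + 4*x^3/3 - 2*x^2 + exp(-4*x)/2


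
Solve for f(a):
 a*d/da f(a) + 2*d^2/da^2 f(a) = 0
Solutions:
 f(a) = C1 + C2*erf(a/2)


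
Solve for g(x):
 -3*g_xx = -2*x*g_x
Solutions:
 g(x) = C1 + C2*erfi(sqrt(3)*x/3)


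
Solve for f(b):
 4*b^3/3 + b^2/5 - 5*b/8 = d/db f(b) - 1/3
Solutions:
 f(b) = C1 + b^4/3 + b^3/15 - 5*b^2/16 + b/3


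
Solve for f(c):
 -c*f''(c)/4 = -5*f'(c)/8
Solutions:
 f(c) = C1 + C2*c^(7/2)


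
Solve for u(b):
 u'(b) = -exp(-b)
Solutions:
 u(b) = C1 + exp(-b)


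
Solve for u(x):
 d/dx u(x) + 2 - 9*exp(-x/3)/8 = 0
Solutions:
 u(x) = C1 - 2*x - 27*exp(-x/3)/8


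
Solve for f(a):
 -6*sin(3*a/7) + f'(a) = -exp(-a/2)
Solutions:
 f(a) = C1 - 14*cos(3*a/7) + 2*exp(-a/2)


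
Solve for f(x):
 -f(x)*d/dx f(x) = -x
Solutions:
 f(x) = -sqrt(C1 + x^2)
 f(x) = sqrt(C1 + x^2)


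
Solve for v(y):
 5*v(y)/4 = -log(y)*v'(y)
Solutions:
 v(y) = C1*exp(-5*li(y)/4)


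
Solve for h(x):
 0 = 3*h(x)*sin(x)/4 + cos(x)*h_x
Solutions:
 h(x) = C1*cos(x)^(3/4)


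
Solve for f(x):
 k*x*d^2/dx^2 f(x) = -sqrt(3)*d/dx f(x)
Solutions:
 f(x) = C1 + x^(((re(k) - sqrt(3))*re(k) + im(k)^2)/(re(k)^2 + im(k)^2))*(C2*sin(sqrt(3)*log(x)*Abs(im(k))/(re(k)^2 + im(k)^2)) + C3*cos(sqrt(3)*log(x)*im(k)/(re(k)^2 + im(k)^2)))


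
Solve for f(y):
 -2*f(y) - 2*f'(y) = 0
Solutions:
 f(y) = C1*exp(-y)


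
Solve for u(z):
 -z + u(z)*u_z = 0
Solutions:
 u(z) = -sqrt(C1 + z^2)
 u(z) = sqrt(C1 + z^2)


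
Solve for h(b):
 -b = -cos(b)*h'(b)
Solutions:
 h(b) = C1 + Integral(b/cos(b), b)


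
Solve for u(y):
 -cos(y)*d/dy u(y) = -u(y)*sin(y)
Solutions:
 u(y) = C1/cos(y)


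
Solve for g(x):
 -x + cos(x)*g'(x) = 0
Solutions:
 g(x) = C1 + Integral(x/cos(x), x)


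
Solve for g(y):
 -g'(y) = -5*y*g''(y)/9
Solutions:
 g(y) = C1 + C2*y^(14/5)


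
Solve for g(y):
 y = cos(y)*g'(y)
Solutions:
 g(y) = C1 + Integral(y/cos(y), y)


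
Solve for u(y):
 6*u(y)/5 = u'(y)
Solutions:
 u(y) = C1*exp(6*y/5)


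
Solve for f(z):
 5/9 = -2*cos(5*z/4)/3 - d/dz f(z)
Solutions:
 f(z) = C1 - 5*z/9 - 8*sin(5*z/4)/15


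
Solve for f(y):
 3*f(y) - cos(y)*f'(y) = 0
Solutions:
 f(y) = C1*(sin(y) + 1)^(3/2)/(sin(y) - 1)^(3/2)


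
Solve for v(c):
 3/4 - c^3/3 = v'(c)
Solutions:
 v(c) = C1 - c^4/12 + 3*c/4


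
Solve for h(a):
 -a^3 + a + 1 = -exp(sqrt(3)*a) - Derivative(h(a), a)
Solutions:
 h(a) = C1 + a^4/4 - a^2/2 - a - sqrt(3)*exp(sqrt(3)*a)/3


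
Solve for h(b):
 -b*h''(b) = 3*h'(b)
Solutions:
 h(b) = C1 + C2/b^2


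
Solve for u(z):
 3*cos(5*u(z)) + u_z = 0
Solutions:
 u(z) = -asin((C1 + exp(30*z))/(C1 - exp(30*z)))/5 + pi/5
 u(z) = asin((C1 + exp(30*z))/(C1 - exp(30*z)))/5


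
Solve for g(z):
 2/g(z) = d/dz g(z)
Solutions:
 g(z) = -sqrt(C1 + 4*z)
 g(z) = sqrt(C1 + 4*z)


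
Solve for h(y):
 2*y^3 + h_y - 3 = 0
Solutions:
 h(y) = C1 - y^4/2 + 3*y


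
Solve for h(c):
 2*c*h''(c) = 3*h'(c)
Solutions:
 h(c) = C1 + C2*c^(5/2)


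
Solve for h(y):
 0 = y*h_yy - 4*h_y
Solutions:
 h(y) = C1 + C2*y^5


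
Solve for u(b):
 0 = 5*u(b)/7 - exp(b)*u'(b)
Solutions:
 u(b) = C1*exp(-5*exp(-b)/7)


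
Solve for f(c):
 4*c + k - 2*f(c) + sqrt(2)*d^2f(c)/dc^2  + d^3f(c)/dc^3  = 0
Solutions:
 f(c) = C1*exp(-c*(2/(-2*sqrt(2)/27 + sqrt(-8 + (-27 + 2*sqrt(2))^2)/27 + 1)^(1/3) + 6*sqrt(2) + 9*(-2*sqrt(2)/27 + sqrt(-8 + (-27 + 2*sqrt(2))^2)/27 + 1)^(1/3))/18)*sin(sqrt(3)*c*(-9*(-2*sqrt(2)/27 + sqrt(-32 + 729*(-2 + 4*sqrt(2)/27)^2)/54 + 1)^(1/3) + 2/(-2*sqrt(2)/27 + sqrt(-32 + 729*(-2 + 4*sqrt(2)/27)^2)/54 + 1)^(1/3))/18) + C2*exp(-c*(2/(-2*sqrt(2)/27 + sqrt(-8 + (-27 + 2*sqrt(2))^2)/27 + 1)^(1/3) + 6*sqrt(2) + 9*(-2*sqrt(2)/27 + sqrt(-8 + (-27 + 2*sqrt(2))^2)/27 + 1)^(1/3))/18)*cos(sqrt(3)*c*(-9*(-2*sqrt(2)/27 + sqrt(-32 + 729*(-2 + 4*sqrt(2)/27)^2)/54 + 1)^(1/3) + 2/(-2*sqrt(2)/27 + sqrt(-32 + 729*(-2 + 4*sqrt(2)/27)^2)/54 + 1)^(1/3))/18) + C3*exp(c*(-sqrt(2)/3 + 2/(9*(-2*sqrt(2)/27 + sqrt(-8 + (-27 + 2*sqrt(2))^2)/27 + 1)^(1/3)) + (-2*sqrt(2)/27 + sqrt(-8 + (-27 + 2*sqrt(2))^2)/27 + 1)^(1/3))) + 2*c + k/2


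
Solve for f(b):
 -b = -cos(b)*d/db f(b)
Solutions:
 f(b) = C1 + Integral(b/cos(b), b)


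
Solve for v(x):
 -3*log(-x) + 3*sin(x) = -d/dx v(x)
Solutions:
 v(x) = C1 + 3*x*log(-x) - 3*x + 3*cos(x)


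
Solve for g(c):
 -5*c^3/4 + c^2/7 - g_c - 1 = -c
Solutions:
 g(c) = C1 - 5*c^4/16 + c^3/21 + c^2/2 - c


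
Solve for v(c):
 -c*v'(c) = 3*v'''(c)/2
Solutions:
 v(c) = C1 + Integral(C2*airyai(-2^(1/3)*3^(2/3)*c/3) + C3*airybi(-2^(1/3)*3^(2/3)*c/3), c)


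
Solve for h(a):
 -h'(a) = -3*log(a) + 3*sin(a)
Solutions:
 h(a) = C1 + 3*a*log(a) - 3*a + 3*cos(a)


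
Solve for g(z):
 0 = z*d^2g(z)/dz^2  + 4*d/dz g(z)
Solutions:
 g(z) = C1 + C2/z^3


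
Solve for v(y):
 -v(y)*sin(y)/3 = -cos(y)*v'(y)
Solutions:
 v(y) = C1/cos(y)^(1/3)


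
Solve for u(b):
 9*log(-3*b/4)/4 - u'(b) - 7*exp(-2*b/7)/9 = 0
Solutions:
 u(b) = C1 + 9*b*log(-b)/4 + 9*b*(-2*log(2) - 1 + log(3))/4 + 49*exp(-2*b/7)/18


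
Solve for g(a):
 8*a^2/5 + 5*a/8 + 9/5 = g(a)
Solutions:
 g(a) = 8*a^2/5 + 5*a/8 + 9/5


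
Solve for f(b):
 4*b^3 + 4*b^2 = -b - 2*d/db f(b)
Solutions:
 f(b) = C1 - b^4/2 - 2*b^3/3 - b^2/4


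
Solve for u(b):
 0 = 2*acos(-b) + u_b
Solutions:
 u(b) = C1 - 2*b*acos(-b) - 2*sqrt(1 - b^2)


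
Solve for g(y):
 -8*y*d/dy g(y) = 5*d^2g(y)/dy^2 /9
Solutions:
 g(y) = C1 + C2*erf(6*sqrt(5)*y/5)


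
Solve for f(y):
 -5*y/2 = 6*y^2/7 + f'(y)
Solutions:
 f(y) = C1 - 2*y^3/7 - 5*y^2/4


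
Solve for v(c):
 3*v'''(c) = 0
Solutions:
 v(c) = C1 + C2*c + C3*c^2


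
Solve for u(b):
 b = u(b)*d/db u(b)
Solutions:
 u(b) = -sqrt(C1 + b^2)
 u(b) = sqrt(C1 + b^2)


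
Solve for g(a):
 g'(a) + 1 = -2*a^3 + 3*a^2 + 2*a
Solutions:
 g(a) = C1 - a^4/2 + a^3 + a^2 - a


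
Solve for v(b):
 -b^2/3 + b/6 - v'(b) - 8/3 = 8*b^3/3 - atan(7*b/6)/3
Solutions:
 v(b) = C1 - 2*b^4/3 - b^3/9 + b^2/12 + b*atan(7*b/6)/3 - 8*b/3 - log(49*b^2 + 36)/7


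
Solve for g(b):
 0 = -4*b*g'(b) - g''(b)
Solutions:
 g(b) = C1 + C2*erf(sqrt(2)*b)


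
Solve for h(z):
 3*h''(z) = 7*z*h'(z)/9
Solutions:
 h(z) = C1 + C2*erfi(sqrt(42)*z/18)


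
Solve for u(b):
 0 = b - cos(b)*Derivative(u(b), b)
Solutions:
 u(b) = C1 + Integral(b/cos(b), b)


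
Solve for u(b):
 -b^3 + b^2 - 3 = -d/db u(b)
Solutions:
 u(b) = C1 + b^4/4 - b^3/3 + 3*b


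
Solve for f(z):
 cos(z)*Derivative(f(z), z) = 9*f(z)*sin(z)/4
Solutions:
 f(z) = C1/cos(z)^(9/4)


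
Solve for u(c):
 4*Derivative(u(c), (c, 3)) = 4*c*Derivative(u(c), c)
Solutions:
 u(c) = C1 + Integral(C2*airyai(c) + C3*airybi(c), c)


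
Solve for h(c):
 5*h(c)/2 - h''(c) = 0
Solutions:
 h(c) = C1*exp(-sqrt(10)*c/2) + C2*exp(sqrt(10)*c/2)


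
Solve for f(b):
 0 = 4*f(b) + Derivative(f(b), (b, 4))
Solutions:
 f(b) = (C1*sin(b) + C2*cos(b))*exp(-b) + (C3*sin(b) + C4*cos(b))*exp(b)


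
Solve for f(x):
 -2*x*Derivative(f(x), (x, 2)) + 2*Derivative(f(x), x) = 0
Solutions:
 f(x) = C1 + C2*x^2


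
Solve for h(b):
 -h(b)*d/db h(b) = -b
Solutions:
 h(b) = -sqrt(C1 + b^2)
 h(b) = sqrt(C1 + b^2)


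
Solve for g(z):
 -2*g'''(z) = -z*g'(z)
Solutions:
 g(z) = C1 + Integral(C2*airyai(2^(2/3)*z/2) + C3*airybi(2^(2/3)*z/2), z)


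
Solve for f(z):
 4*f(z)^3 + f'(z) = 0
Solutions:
 f(z) = -sqrt(2)*sqrt(-1/(C1 - 4*z))/2
 f(z) = sqrt(2)*sqrt(-1/(C1 - 4*z))/2


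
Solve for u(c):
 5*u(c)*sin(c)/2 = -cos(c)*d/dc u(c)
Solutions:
 u(c) = C1*cos(c)^(5/2)


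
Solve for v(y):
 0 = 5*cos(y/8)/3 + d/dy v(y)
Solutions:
 v(y) = C1 - 40*sin(y/8)/3


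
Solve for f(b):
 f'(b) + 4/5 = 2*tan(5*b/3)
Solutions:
 f(b) = C1 - 4*b/5 - 6*log(cos(5*b/3))/5


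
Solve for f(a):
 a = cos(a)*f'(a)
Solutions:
 f(a) = C1 + Integral(a/cos(a), a)


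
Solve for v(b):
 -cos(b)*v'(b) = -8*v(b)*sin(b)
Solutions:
 v(b) = C1/cos(b)^8


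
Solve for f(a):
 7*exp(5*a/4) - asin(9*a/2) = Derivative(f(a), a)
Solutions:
 f(a) = C1 - a*asin(9*a/2) - sqrt(4 - 81*a^2)/9 + 28*exp(5*a/4)/5


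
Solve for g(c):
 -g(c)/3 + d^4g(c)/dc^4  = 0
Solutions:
 g(c) = C1*exp(-3^(3/4)*c/3) + C2*exp(3^(3/4)*c/3) + C3*sin(3^(3/4)*c/3) + C4*cos(3^(3/4)*c/3)


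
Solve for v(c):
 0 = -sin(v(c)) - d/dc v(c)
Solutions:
 v(c) = -acos((-C1 - exp(2*c))/(C1 - exp(2*c))) + 2*pi
 v(c) = acos((-C1 - exp(2*c))/(C1 - exp(2*c)))


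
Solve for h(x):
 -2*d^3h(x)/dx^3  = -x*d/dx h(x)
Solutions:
 h(x) = C1 + Integral(C2*airyai(2^(2/3)*x/2) + C3*airybi(2^(2/3)*x/2), x)


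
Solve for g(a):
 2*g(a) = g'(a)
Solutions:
 g(a) = C1*exp(2*a)


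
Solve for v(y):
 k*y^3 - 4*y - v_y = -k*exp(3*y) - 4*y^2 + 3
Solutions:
 v(y) = C1 + k*y^4/4 + k*exp(3*y)/3 + 4*y^3/3 - 2*y^2 - 3*y


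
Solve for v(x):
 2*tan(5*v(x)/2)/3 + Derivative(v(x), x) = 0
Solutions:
 v(x) = -2*asin(C1*exp(-5*x/3))/5 + 2*pi/5
 v(x) = 2*asin(C1*exp(-5*x/3))/5


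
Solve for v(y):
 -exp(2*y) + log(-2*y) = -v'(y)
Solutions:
 v(y) = C1 - y*log(-y) + y*(1 - log(2)) + exp(2*y)/2


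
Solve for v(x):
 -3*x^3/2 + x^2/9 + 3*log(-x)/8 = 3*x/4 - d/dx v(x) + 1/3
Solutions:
 v(x) = C1 + 3*x^4/8 - x^3/27 + 3*x^2/8 - 3*x*log(-x)/8 + 17*x/24


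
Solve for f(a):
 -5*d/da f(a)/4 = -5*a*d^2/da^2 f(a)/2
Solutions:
 f(a) = C1 + C2*a^(3/2)


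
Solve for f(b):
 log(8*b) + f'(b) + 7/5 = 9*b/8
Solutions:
 f(b) = C1 + 9*b^2/16 - b*log(b) - b*log(8) - 2*b/5


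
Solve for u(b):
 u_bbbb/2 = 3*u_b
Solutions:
 u(b) = C1 + C4*exp(6^(1/3)*b) + (C2*sin(2^(1/3)*3^(5/6)*b/2) + C3*cos(2^(1/3)*3^(5/6)*b/2))*exp(-6^(1/3)*b/2)


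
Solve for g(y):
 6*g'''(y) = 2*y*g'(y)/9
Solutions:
 g(y) = C1 + Integral(C2*airyai(y/3) + C3*airybi(y/3), y)


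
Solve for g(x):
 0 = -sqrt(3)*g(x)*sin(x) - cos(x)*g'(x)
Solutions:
 g(x) = C1*cos(x)^(sqrt(3))


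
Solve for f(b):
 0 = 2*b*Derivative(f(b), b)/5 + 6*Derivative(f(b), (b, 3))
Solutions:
 f(b) = C1 + Integral(C2*airyai(-15^(2/3)*b/15) + C3*airybi(-15^(2/3)*b/15), b)


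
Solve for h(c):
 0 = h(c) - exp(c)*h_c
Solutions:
 h(c) = C1*exp(-exp(-c))


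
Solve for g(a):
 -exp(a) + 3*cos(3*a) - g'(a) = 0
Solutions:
 g(a) = C1 - exp(a) + sin(3*a)


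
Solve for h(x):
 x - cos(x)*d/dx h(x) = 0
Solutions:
 h(x) = C1 + Integral(x/cos(x), x)


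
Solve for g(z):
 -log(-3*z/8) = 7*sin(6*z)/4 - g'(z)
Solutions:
 g(z) = C1 + z*log(-z) - 3*z*log(2) - z + z*log(3) - 7*cos(6*z)/24


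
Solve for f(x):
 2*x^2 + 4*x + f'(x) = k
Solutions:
 f(x) = C1 + k*x - 2*x^3/3 - 2*x^2


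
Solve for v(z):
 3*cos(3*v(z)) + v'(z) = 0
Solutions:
 v(z) = -asin((C1 + exp(18*z))/(C1 - exp(18*z)))/3 + pi/3
 v(z) = asin((C1 + exp(18*z))/(C1 - exp(18*z)))/3


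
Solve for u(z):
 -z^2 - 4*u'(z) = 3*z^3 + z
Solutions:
 u(z) = C1 - 3*z^4/16 - z^3/12 - z^2/8


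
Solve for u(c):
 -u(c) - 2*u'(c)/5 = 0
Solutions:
 u(c) = C1*exp(-5*c/2)


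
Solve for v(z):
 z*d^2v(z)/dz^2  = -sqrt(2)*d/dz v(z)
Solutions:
 v(z) = C1 + C2*z^(1 - sqrt(2))


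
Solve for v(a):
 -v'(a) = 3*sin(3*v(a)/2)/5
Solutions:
 3*a/5 + log(cos(3*v(a)/2) - 1)/3 - log(cos(3*v(a)/2) + 1)/3 = C1


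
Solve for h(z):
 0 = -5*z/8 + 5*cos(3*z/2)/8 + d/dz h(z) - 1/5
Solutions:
 h(z) = C1 + 5*z^2/16 + z/5 - 5*sin(3*z/2)/12


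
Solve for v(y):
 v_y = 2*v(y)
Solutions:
 v(y) = C1*exp(2*y)


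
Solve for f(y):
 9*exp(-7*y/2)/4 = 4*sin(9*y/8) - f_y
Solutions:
 f(y) = C1 - 32*cos(9*y/8)/9 + 9*exp(-7*y/2)/14


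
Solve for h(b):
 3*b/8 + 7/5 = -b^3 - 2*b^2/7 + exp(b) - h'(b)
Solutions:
 h(b) = C1 - b^4/4 - 2*b^3/21 - 3*b^2/16 - 7*b/5 + exp(b)


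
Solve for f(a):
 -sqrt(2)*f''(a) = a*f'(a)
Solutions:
 f(a) = C1 + C2*erf(2^(1/4)*a/2)


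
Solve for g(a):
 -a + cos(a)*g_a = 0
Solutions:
 g(a) = C1 + Integral(a/cos(a), a)


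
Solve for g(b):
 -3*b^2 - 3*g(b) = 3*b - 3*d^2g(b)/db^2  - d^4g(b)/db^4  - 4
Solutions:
 g(b) = C1*exp(-sqrt(2)*b*sqrt(-3 + sqrt(21))/2) + C2*exp(sqrt(2)*b*sqrt(-3 + sqrt(21))/2) + C3*sin(sqrt(2)*b*sqrt(3 + sqrt(21))/2) + C4*cos(sqrt(2)*b*sqrt(3 + sqrt(21))/2) - b^2 - b - 2/3


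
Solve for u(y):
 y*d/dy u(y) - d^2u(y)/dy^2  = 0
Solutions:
 u(y) = C1 + C2*erfi(sqrt(2)*y/2)


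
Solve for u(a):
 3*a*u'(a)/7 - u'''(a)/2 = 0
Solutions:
 u(a) = C1 + Integral(C2*airyai(6^(1/3)*7^(2/3)*a/7) + C3*airybi(6^(1/3)*7^(2/3)*a/7), a)


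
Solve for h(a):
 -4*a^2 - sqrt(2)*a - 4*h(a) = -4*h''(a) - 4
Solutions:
 h(a) = C1*exp(-a) + C2*exp(a) - a^2 - sqrt(2)*a/4 - 1


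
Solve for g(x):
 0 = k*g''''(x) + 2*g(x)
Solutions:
 g(x) = C1*exp(-2^(1/4)*x*(-1/k)^(1/4)) + C2*exp(2^(1/4)*x*(-1/k)^(1/4)) + C3*exp(-2^(1/4)*I*x*(-1/k)^(1/4)) + C4*exp(2^(1/4)*I*x*(-1/k)^(1/4))


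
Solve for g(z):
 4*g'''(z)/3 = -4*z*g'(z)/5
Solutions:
 g(z) = C1 + Integral(C2*airyai(-3^(1/3)*5^(2/3)*z/5) + C3*airybi(-3^(1/3)*5^(2/3)*z/5), z)


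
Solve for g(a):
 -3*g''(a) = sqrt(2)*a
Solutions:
 g(a) = C1 + C2*a - sqrt(2)*a^3/18


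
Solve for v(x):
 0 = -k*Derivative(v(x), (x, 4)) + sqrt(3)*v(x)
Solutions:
 v(x) = C1*exp(-3^(1/8)*x*(1/k)^(1/4)) + C2*exp(3^(1/8)*x*(1/k)^(1/4)) + C3*exp(-3^(1/8)*I*x*(1/k)^(1/4)) + C4*exp(3^(1/8)*I*x*(1/k)^(1/4))


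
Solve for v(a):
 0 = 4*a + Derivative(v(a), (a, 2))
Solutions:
 v(a) = C1 + C2*a - 2*a^3/3


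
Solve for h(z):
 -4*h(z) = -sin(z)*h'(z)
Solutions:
 h(z) = C1*(cos(z)^2 - 2*cos(z) + 1)/(cos(z)^2 + 2*cos(z) + 1)


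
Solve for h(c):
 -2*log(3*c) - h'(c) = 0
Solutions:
 h(c) = C1 - 2*c*log(c) - c*log(9) + 2*c


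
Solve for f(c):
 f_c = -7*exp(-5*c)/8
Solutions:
 f(c) = C1 + 7*exp(-5*c)/40


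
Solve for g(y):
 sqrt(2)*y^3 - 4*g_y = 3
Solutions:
 g(y) = C1 + sqrt(2)*y^4/16 - 3*y/4


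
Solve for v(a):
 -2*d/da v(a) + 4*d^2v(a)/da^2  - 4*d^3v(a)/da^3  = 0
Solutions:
 v(a) = C1 + (C2*sin(a/2) + C3*cos(a/2))*exp(a/2)


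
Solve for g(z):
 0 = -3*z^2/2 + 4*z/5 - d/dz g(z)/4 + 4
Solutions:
 g(z) = C1 - 2*z^3 + 8*z^2/5 + 16*z


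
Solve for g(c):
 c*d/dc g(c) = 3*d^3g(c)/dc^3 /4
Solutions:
 g(c) = C1 + Integral(C2*airyai(6^(2/3)*c/3) + C3*airybi(6^(2/3)*c/3), c)


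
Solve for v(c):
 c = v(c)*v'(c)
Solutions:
 v(c) = -sqrt(C1 + c^2)
 v(c) = sqrt(C1 + c^2)


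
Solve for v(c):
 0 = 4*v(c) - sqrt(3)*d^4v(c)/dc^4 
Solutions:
 v(c) = C1*exp(-sqrt(2)*3^(7/8)*c/3) + C2*exp(sqrt(2)*3^(7/8)*c/3) + C3*sin(sqrt(2)*3^(7/8)*c/3) + C4*cos(sqrt(2)*3^(7/8)*c/3)


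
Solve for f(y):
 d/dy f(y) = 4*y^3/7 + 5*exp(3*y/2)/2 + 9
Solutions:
 f(y) = C1 + y^4/7 + 9*y + 5*exp(3*y/2)/3


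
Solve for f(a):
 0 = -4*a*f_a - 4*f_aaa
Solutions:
 f(a) = C1 + Integral(C2*airyai(-a) + C3*airybi(-a), a)


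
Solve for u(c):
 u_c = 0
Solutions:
 u(c) = C1


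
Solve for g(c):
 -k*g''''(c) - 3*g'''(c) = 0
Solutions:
 g(c) = C1 + C2*c + C3*c^2 + C4*exp(-3*c/k)


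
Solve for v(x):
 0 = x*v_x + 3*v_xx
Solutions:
 v(x) = C1 + C2*erf(sqrt(6)*x/6)


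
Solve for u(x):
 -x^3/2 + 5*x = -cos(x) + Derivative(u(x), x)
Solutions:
 u(x) = C1 - x^4/8 + 5*x^2/2 + sin(x)


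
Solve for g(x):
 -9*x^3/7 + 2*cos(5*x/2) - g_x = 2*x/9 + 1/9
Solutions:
 g(x) = C1 - 9*x^4/28 - x^2/9 - x/9 + 4*sin(5*x/2)/5


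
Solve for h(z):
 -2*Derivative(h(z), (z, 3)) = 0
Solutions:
 h(z) = C1 + C2*z + C3*z^2


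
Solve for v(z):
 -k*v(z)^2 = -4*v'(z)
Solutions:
 v(z) = -4/(C1 + k*z)


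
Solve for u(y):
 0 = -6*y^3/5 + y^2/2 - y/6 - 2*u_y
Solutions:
 u(y) = C1 - 3*y^4/20 + y^3/12 - y^2/24


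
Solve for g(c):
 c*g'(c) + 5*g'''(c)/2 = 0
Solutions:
 g(c) = C1 + Integral(C2*airyai(-2^(1/3)*5^(2/3)*c/5) + C3*airybi(-2^(1/3)*5^(2/3)*c/5), c)


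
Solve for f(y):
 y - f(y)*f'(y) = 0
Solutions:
 f(y) = -sqrt(C1 + y^2)
 f(y) = sqrt(C1 + y^2)


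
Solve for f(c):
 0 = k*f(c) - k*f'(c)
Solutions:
 f(c) = C1*exp(c)


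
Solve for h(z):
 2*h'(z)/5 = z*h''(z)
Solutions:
 h(z) = C1 + C2*z^(7/5)


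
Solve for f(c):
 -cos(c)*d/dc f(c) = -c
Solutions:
 f(c) = C1 + Integral(c/cos(c), c)


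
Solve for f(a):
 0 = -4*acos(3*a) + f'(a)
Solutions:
 f(a) = C1 + 4*a*acos(3*a) - 4*sqrt(1 - 9*a^2)/3


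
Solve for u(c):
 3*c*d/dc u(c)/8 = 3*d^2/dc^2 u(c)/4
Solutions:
 u(c) = C1 + C2*erfi(c/2)


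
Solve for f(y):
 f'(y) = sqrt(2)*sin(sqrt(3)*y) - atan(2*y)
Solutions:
 f(y) = C1 - y*atan(2*y) + log(4*y^2 + 1)/4 - sqrt(6)*cos(sqrt(3)*y)/3


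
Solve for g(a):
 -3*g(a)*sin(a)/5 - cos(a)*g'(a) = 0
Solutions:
 g(a) = C1*cos(a)^(3/5)


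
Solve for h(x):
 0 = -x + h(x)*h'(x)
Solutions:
 h(x) = -sqrt(C1 + x^2)
 h(x) = sqrt(C1 + x^2)


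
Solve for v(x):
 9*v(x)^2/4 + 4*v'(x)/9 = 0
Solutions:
 v(x) = 16/(C1 + 81*x)


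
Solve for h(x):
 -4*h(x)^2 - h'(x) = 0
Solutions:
 h(x) = 1/(C1 + 4*x)


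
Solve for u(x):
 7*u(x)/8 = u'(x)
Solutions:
 u(x) = C1*exp(7*x/8)


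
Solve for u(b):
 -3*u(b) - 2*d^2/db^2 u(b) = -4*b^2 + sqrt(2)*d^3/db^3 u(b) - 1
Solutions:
 u(b) = C1*exp(b*(-4*sqrt(2) + 4*2^(2/3)/(9*sqrt(194) + 89*sqrt(2))^(1/3) + 2^(1/3)*(9*sqrt(194) + 89*sqrt(2))^(1/3))/12)*sin(2^(1/3)*sqrt(3)*b*(-(9*sqrt(194) + 89*sqrt(2))^(1/3) + 4*2^(1/3)/(9*sqrt(194) + 89*sqrt(2))^(1/3))/12) + C2*exp(b*(-4*sqrt(2) + 4*2^(2/3)/(9*sqrt(194) + 89*sqrt(2))^(1/3) + 2^(1/3)*(9*sqrt(194) + 89*sqrt(2))^(1/3))/12)*cos(2^(1/3)*sqrt(3)*b*(-(9*sqrt(194) + 89*sqrt(2))^(1/3) + 4*2^(1/3)/(9*sqrt(194) + 89*sqrt(2))^(1/3))/12) + C3*exp(-b*(4*2^(2/3)/(9*sqrt(194) + 89*sqrt(2))^(1/3) + 2*sqrt(2) + 2^(1/3)*(9*sqrt(194) + 89*sqrt(2))^(1/3))/6) + 4*b^2/3 - 13/9


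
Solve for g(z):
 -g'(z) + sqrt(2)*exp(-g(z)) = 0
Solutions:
 g(z) = log(C1 + sqrt(2)*z)


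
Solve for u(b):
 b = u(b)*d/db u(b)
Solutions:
 u(b) = -sqrt(C1 + b^2)
 u(b) = sqrt(C1 + b^2)


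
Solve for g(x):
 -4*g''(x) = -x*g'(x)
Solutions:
 g(x) = C1 + C2*erfi(sqrt(2)*x/4)


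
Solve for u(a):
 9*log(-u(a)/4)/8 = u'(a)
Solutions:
 -8*Integral(1/(log(-_y) - 2*log(2)), (_y, u(a)))/9 = C1 - a


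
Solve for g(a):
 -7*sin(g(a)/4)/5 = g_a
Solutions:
 7*a/5 + 2*log(cos(g(a)/4) - 1) - 2*log(cos(g(a)/4) + 1) = C1


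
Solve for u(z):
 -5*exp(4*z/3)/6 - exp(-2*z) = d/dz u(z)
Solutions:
 u(z) = C1 - 5*exp(4*z/3)/8 + exp(-2*z)/2


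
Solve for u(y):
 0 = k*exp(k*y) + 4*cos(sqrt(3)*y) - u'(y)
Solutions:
 u(y) = C1 + exp(k*y) + 4*sqrt(3)*sin(sqrt(3)*y)/3


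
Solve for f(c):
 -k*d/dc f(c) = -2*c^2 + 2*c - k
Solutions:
 f(c) = C1 + 2*c^3/(3*k) - c^2/k + c


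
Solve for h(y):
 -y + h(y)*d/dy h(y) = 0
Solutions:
 h(y) = -sqrt(C1 + y^2)
 h(y) = sqrt(C1 + y^2)


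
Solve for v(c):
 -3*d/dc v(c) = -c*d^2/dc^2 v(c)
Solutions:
 v(c) = C1 + C2*c^4


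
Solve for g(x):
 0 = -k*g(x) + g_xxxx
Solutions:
 g(x) = C1*exp(-k^(1/4)*x) + C2*exp(k^(1/4)*x) + C3*exp(-I*k^(1/4)*x) + C4*exp(I*k^(1/4)*x)


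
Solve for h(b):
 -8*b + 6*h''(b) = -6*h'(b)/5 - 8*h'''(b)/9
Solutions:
 h(b) = C1 + C2*exp(3*b*(-45 + sqrt(1785))/40) + C3*exp(-3*b*(sqrt(1785) + 45)/40) + 10*b^2/3 - 100*b/3


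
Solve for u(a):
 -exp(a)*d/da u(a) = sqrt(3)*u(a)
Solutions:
 u(a) = C1*exp(sqrt(3)*exp(-a))


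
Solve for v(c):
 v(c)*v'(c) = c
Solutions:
 v(c) = -sqrt(C1 + c^2)
 v(c) = sqrt(C1 + c^2)


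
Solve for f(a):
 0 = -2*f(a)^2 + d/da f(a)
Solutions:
 f(a) = -1/(C1 + 2*a)


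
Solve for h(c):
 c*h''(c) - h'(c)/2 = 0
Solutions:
 h(c) = C1 + C2*c^(3/2)


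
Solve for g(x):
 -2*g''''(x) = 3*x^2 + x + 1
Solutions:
 g(x) = C1 + C2*x + C3*x^2 + C4*x^3 - x^6/240 - x^5/240 - x^4/48


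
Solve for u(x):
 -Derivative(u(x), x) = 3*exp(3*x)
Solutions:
 u(x) = C1 - exp(3*x)


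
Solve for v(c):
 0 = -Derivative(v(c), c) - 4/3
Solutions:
 v(c) = C1 - 4*c/3


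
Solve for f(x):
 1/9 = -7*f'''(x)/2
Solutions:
 f(x) = C1 + C2*x + C3*x^2 - x^3/189


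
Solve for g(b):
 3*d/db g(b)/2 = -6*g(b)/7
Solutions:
 g(b) = C1*exp(-4*b/7)


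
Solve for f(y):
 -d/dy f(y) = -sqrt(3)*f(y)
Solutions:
 f(y) = C1*exp(sqrt(3)*y)


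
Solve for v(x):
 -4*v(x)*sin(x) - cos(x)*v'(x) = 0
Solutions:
 v(x) = C1*cos(x)^4


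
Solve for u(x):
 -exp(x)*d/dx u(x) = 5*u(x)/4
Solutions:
 u(x) = C1*exp(5*exp(-x)/4)


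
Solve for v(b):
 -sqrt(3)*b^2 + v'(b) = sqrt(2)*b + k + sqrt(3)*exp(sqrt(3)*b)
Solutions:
 v(b) = C1 + sqrt(3)*b^3/3 + sqrt(2)*b^2/2 + b*k + exp(sqrt(3)*b)


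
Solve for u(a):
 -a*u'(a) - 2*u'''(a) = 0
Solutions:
 u(a) = C1 + Integral(C2*airyai(-2^(2/3)*a/2) + C3*airybi(-2^(2/3)*a/2), a)


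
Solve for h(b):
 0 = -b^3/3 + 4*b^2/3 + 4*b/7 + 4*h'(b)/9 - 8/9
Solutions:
 h(b) = C1 + 3*b^4/16 - b^3 - 9*b^2/14 + 2*b


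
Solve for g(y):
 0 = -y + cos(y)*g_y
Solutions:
 g(y) = C1 + Integral(y/cos(y), y)


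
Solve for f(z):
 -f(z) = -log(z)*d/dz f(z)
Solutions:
 f(z) = C1*exp(li(z))


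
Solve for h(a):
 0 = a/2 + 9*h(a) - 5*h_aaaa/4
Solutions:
 h(a) = C1*exp(-5^(3/4)*sqrt(6)*a/5) + C2*exp(5^(3/4)*sqrt(6)*a/5) + C3*sin(5^(3/4)*sqrt(6)*a/5) + C4*cos(5^(3/4)*sqrt(6)*a/5) - a/18


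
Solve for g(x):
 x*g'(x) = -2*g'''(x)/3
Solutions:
 g(x) = C1 + Integral(C2*airyai(-2^(2/3)*3^(1/3)*x/2) + C3*airybi(-2^(2/3)*3^(1/3)*x/2), x)


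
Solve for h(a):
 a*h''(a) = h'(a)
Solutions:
 h(a) = C1 + C2*a^2


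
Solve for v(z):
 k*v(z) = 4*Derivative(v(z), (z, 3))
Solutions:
 v(z) = C1*exp(2^(1/3)*k^(1/3)*z/2) + C2*exp(2^(1/3)*k^(1/3)*z*(-1 + sqrt(3)*I)/4) + C3*exp(-2^(1/3)*k^(1/3)*z*(1 + sqrt(3)*I)/4)


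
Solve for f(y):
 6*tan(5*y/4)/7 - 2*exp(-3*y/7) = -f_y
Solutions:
 f(y) = C1 - 12*log(tan(5*y/4)^2 + 1)/35 - 14*exp(-3*y/7)/3


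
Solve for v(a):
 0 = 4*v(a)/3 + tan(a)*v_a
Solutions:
 v(a) = C1/sin(a)^(4/3)


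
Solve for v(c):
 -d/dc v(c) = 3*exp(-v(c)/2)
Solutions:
 v(c) = 2*log(C1 - 3*c/2)


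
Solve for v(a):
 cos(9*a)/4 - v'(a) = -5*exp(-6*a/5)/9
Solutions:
 v(a) = C1 + sin(9*a)/36 - 25*exp(-6*a/5)/54


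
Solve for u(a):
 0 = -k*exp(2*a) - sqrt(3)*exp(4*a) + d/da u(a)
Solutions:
 u(a) = C1 + k*exp(2*a)/2 + sqrt(3)*exp(4*a)/4


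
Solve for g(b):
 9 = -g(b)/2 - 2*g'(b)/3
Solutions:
 g(b) = C1*exp(-3*b/4) - 18


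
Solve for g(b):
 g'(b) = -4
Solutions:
 g(b) = C1 - 4*b


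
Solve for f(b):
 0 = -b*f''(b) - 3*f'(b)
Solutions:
 f(b) = C1 + C2/b^2


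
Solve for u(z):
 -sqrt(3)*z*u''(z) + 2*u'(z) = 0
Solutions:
 u(z) = C1 + C2*z^(1 + 2*sqrt(3)/3)


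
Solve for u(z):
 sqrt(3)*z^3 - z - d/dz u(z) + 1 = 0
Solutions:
 u(z) = C1 + sqrt(3)*z^4/4 - z^2/2 + z


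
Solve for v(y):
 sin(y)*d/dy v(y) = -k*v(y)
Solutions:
 v(y) = C1*exp(k*(-log(cos(y) - 1) + log(cos(y) + 1))/2)


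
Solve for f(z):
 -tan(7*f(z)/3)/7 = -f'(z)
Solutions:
 f(z) = -3*asin(C1*exp(z/3))/7 + 3*pi/7
 f(z) = 3*asin(C1*exp(z/3))/7


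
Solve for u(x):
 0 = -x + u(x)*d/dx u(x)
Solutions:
 u(x) = -sqrt(C1 + x^2)
 u(x) = sqrt(C1 + x^2)


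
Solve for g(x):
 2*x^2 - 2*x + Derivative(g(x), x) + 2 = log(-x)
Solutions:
 g(x) = C1 - 2*x^3/3 + x^2 + x*log(-x) - 3*x


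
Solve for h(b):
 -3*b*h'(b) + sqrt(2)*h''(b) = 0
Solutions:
 h(b) = C1 + C2*erfi(2^(1/4)*sqrt(3)*b/2)


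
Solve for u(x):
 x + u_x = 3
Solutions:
 u(x) = C1 - x^2/2 + 3*x


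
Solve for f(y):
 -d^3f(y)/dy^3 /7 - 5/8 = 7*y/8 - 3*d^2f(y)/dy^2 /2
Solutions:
 f(y) = C1 + C2*y + C3*exp(21*y/2) + 7*y^3/72 + 17*y^2/72


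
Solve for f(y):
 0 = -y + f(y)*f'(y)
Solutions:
 f(y) = -sqrt(C1 + y^2)
 f(y) = sqrt(C1 + y^2)


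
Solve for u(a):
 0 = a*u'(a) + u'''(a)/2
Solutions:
 u(a) = C1 + Integral(C2*airyai(-2^(1/3)*a) + C3*airybi(-2^(1/3)*a), a)


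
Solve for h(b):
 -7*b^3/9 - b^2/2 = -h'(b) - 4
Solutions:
 h(b) = C1 + 7*b^4/36 + b^3/6 - 4*b


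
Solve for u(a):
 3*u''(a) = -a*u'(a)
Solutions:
 u(a) = C1 + C2*erf(sqrt(6)*a/6)
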